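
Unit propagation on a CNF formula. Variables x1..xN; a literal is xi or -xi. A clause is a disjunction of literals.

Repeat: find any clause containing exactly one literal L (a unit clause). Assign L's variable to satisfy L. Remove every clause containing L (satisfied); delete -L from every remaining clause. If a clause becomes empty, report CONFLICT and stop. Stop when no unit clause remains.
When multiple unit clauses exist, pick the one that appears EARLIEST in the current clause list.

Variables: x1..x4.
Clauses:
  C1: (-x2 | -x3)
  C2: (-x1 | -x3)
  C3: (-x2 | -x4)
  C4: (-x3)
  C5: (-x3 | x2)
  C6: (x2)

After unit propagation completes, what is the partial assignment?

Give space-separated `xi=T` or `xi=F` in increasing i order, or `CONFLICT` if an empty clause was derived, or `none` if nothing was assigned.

unit clause [-3] forces x3=F; simplify:
  satisfied 4 clause(s); 2 remain; assigned so far: [3]
unit clause [2] forces x2=T; simplify:
  drop -2 from [-2, -4] -> [-4]
  satisfied 1 clause(s); 1 remain; assigned so far: [2, 3]
unit clause [-4] forces x4=F; simplify:
  satisfied 1 clause(s); 0 remain; assigned so far: [2, 3, 4]

Answer: x2=T x3=F x4=F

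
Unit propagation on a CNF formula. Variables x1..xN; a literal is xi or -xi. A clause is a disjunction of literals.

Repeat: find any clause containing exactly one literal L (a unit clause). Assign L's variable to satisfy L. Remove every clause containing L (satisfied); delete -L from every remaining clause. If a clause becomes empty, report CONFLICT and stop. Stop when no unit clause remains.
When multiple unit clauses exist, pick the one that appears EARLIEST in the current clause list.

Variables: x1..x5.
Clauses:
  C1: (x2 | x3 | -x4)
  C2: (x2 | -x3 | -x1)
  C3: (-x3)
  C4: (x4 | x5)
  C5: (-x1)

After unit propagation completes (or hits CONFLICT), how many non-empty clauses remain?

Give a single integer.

unit clause [-3] forces x3=F; simplify:
  drop 3 from [2, 3, -4] -> [2, -4]
  satisfied 2 clause(s); 3 remain; assigned so far: [3]
unit clause [-1] forces x1=F; simplify:
  satisfied 1 clause(s); 2 remain; assigned so far: [1, 3]

Answer: 2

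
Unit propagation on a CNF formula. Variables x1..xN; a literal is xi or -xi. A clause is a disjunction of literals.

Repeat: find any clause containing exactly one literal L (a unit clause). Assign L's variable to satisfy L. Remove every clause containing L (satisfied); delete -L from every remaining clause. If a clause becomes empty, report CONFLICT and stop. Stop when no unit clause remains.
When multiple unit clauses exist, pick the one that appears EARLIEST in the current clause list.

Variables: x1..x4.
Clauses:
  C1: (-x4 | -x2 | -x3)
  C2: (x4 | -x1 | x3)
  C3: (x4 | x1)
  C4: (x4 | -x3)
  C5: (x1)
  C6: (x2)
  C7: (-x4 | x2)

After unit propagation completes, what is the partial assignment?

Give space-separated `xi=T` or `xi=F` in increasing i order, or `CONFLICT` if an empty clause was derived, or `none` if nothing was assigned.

unit clause [1] forces x1=T; simplify:
  drop -1 from [4, -1, 3] -> [4, 3]
  satisfied 2 clause(s); 5 remain; assigned so far: [1]
unit clause [2] forces x2=T; simplify:
  drop -2 from [-4, -2, -3] -> [-4, -3]
  satisfied 2 clause(s); 3 remain; assigned so far: [1, 2]

Answer: x1=T x2=T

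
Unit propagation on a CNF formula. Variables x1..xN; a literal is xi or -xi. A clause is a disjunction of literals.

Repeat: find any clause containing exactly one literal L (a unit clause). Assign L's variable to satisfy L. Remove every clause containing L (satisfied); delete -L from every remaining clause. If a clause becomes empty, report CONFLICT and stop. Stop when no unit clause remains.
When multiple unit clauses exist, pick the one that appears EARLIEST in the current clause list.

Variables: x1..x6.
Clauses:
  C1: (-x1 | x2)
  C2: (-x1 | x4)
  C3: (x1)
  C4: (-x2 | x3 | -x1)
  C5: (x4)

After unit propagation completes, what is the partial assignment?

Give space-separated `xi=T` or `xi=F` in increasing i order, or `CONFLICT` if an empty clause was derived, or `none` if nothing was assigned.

unit clause [1] forces x1=T; simplify:
  drop -1 from [-1, 2] -> [2]
  drop -1 from [-1, 4] -> [4]
  drop -1 from [-2, 3, -1] -> [-2, 3]
  satisfied 1 clause(s); 4 remain; assigned so far: [1]
unit clause [2] forces x2=T; simplify:
  drop -2 from [-2, 3] -> [3]
  satisfied 1 clause(s); 3 remain; assigned so far: [1, 2]
unit clause [4] forces x4=T; simplify:
  satisfied 2 clause(s); 1 remain; assigned so far: [1, 2, 4]
unit clause [3] forces x3=T; simplify:
  satisfied 1 clause(s); 0 remain; assigned so far: [1, 2, 3, 4]

Answer: x1=T x2=T x3=T x4=T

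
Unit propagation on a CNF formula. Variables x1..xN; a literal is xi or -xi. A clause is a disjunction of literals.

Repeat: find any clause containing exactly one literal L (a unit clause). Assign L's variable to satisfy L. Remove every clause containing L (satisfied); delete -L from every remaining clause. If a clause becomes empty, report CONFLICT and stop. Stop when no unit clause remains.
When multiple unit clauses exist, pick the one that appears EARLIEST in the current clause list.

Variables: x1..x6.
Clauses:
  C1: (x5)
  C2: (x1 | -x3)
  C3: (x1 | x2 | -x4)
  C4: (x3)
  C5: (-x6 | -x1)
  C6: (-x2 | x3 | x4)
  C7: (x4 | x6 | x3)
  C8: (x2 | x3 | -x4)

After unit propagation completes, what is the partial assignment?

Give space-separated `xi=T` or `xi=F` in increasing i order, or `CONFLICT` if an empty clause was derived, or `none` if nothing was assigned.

Answer: x1=T x3=T x5=T x6=F

Derivation:
unit clause [5] forces x5=T; simplify:
  satisfied 1 clause(s); 7 remain; assigned so far: [5]
unit clause [3] forces x3=T; simplify:
  drop -3 from [1, -3] -> [1]
  satisfied 4 clause(s); 3 remain; assigned so far: [3, 5]
unit clause [1] forces x1=T; simplify:
  drop -1 from [-6, -1] -> [-6]
  satisfied 2 clause(s); 1 remain; assigned so far: [1, 3, 5]
unit clause [-6] forces x6=F; simplify:
  satisfied 1 clause(s); 0 remain; assigned so far: [1, 3, 5, 6]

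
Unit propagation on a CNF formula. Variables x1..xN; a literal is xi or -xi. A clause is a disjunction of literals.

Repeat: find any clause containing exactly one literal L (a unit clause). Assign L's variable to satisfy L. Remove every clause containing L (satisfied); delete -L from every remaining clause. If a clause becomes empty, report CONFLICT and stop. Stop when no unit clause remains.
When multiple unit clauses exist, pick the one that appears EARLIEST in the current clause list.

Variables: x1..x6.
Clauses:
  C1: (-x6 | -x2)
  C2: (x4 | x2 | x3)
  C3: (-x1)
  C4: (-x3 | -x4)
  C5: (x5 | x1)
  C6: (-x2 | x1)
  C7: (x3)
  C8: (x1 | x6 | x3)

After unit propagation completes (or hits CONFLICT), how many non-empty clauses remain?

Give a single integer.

unit clause [-1] forces x1=F; simplify:
  drop 1 from [5, 1] -> [5]
  drop 1 from [-2, 1] -> [-2]
  drop 1 from [1, 6, 3] -> [6, 3]
  satisfied 1 clause(s); 7 remain; assigned so far: [1]
unit clause [5] forces x5=T; simplify:
  satisfied 1 clause(s); 6 remain; assigned so far: [1, 5]
unit clause [-2] forces x2=F; simplify:
  drop 2 from [4, 2, 3] -> [4, 3]
  satisfied 2 clause(s); 4 remain; assigned so far: [1, 2, 5]
unit clause [3] forces x3=T; simplify:
  drop -3 from [-3, -4] -> [-4]
  satisfied 3 clause(s); 1 remain; assigned so far: [1, 2, 3, 5]
unit clause [-4] forces x4=F; simplify:
  satisfied 1 clause(s); 0 remain; assigned so far: [1, 2, 3, 4, 5]

Answer: 0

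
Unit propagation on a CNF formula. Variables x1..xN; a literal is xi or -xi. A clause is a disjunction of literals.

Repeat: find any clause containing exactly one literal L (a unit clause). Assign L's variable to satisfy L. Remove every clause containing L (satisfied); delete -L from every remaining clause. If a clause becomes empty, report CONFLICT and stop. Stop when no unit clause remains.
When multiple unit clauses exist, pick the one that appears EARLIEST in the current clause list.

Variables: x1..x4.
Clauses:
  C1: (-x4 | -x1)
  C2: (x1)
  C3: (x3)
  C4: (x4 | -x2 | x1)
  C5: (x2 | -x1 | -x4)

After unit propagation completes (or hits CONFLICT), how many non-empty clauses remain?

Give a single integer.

Answer: 0

Derivation:
unit clause [1] forces x1=T; simplify:
  drop -1 from [-4, -1] -> [-4]
  drop -1 from [2, -1, -4] -> [2, -4]
  satisfied 2 clause(s); 3 remain; assigned so far: [1]
unit clause [-4] forces x4=F; simplify:
  satisfied 2 clause(s); 1 remain; assigned so far: [1, 4]
unit clause [3] forces x3=T; simplify:
  satisfied 1 clause(s); 0 remain; assigned so far: [1, 3, 4]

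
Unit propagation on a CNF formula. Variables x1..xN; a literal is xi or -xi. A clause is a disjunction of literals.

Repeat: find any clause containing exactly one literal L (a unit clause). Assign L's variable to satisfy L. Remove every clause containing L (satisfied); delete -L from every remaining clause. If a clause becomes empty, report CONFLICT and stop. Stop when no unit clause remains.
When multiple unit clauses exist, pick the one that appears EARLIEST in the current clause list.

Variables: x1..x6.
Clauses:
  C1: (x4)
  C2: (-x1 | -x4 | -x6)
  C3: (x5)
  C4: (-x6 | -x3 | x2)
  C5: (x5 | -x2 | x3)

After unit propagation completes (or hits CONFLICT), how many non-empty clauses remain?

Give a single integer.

Answer: 2

Derivation:
unit clause [4] forces x4=T; simplify:
  drop -4 from [-1, -4, -6] -> [-1, -6]
  satisfied 1 clause(s); 4 remain; assigned so far: [4]
unit clause [5] forces x5=T; simplify:
  satisfied 2 clause(s); 2 remain; assigned so far: [4, 5]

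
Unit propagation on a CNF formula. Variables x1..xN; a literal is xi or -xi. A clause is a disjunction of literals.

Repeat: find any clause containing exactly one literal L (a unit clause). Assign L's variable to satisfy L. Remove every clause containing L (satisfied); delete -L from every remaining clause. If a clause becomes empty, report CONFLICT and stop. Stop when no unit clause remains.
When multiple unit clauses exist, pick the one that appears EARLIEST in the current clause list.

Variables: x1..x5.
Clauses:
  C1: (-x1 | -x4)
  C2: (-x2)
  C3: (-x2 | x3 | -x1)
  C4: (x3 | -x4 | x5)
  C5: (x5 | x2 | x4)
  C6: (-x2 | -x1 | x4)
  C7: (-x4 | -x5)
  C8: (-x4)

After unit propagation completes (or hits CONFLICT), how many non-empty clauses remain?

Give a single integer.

unit clause [-2] forces x2=F; simplify:
  drop 2 from [5, 2, 4] -> [5, 4]
  satisfied 3 clause(s); 5 remain; assigned so far: [2]
unit clause [-4] forces x4=F; simplify:
  drop 4 from [5, 4] -> [5]
  satisfied 4 clause(s); 1 remain; assigned so far: [2, 4]
unit clause [5] forces x5=T; simplify:
  satisfied 1 clause(s); 0 remain; assigned so far: [2, 4, 5]

Answer: 0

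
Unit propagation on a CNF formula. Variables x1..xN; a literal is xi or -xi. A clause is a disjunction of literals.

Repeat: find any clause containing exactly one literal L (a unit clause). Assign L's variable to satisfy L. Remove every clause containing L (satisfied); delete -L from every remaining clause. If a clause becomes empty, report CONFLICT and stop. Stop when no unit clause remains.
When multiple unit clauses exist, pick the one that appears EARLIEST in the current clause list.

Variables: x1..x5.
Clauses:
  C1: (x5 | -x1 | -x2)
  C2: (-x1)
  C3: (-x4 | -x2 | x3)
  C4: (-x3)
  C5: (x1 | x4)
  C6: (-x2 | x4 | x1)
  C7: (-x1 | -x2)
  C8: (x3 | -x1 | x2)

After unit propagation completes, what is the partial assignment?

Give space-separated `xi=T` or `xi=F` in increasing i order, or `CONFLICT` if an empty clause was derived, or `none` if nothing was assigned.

Answer: x1=F x2=F x3=F x4=T

Derivation:
unit clause [-1] forces x1=F; simplify:
  drop 1 from [1, 4] -> [4]
  drop 1 from [-2, 4, 1] -> [-2, 4]
  satisfied 4 clause(s); 4 remain; assigned so far: [1]
unit clause [-3] forces x3=F; simplify:
  drop 3 from [-4, -2, 3] -> [-4, -2]
  satisfied 1 clause(s); 3 remain; assigned so far: [1, 3]
unit clause [4] forces x4=T; simplify:
  drop -4 from [-4, -2] -> [-2]
  satisfied 2 clause(s); 1 remain; assigned so far: [1, 3, 4]
unit clause [-2] forces x2=F; simplify:
  satisfied 1 clause(s); 0 remain; assigned so far: [1, 2, 3, 4]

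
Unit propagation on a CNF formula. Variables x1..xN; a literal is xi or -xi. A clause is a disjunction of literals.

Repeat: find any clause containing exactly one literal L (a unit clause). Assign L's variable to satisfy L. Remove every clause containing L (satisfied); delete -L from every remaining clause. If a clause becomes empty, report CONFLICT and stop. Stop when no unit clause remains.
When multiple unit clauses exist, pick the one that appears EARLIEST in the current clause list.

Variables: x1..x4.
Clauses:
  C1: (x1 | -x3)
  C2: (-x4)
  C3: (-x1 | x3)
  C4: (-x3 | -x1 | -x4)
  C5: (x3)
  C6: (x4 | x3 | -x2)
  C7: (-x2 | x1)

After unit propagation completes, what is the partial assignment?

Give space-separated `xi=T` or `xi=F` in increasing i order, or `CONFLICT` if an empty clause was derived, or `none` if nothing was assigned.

Answer: x1=T x3=T x4=F

Derivation:
unit clause [-4] forces x4=F; simplify:
  drop 4 from [4, 3, -2] -> [3, -2]
  satisfied 2 clause(s); 5 remain; assigned so far: [4]
unit clause [3] forces x3=T; simplify:
  drop -3 from [1, -3] -> [1]
  satisfied 3 clause(s); 2 remain; assigned so far: [3, 4]
unit clause [1] forces x1=T; simplify:
  satisfied 2 clause(s); 0 remain; assigned so far: [1, 3, 4]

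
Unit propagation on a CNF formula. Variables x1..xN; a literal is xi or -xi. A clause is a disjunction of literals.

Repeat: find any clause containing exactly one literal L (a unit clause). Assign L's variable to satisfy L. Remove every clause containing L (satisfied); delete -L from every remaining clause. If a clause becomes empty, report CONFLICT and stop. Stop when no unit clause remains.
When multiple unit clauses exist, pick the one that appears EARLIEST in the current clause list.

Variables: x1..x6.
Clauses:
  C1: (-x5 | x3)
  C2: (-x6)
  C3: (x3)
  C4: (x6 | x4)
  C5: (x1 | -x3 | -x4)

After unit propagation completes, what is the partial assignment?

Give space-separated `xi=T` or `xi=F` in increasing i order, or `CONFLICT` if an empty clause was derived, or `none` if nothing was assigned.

Answer: x1=T x3=T x4=T x6=F

Derivation:
unit clause [-6] forces x6=F; simplify:
  drop 6 from [6, 4] -> [4]
  satisfied 1 clause(s); 4 remain; assigned so far: [6]
unit clause [3] forces x3=T; simplify:
  drop -3 from [1, -3, -4] -> [1, -4]
  satisfied 2 clause(s); 2 remain; assigned so far: [3, 6]
unit clause [4] forces x4=T; simplify:
  drop -4 from [1, -4] -> [1]
  satisfied 1 clause(s); 1 remain; assigned so far: [3, 4, 6]
unit clause [1] forces x1=T; simplify:
  satisfied 1 clause(s); 0 remain; assigned so far: [1, 3, 4, 6]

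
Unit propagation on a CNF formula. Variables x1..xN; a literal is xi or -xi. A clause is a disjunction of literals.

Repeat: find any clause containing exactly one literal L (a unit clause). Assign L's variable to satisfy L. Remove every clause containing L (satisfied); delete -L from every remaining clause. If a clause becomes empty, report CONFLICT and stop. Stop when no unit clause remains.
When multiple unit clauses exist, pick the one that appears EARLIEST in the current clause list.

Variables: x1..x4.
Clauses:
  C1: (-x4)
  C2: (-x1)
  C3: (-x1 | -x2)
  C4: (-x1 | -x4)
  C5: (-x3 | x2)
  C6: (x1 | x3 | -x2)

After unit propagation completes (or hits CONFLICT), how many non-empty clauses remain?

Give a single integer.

Answer: 2

Derivation:
unit clause [-4] forces x4=F; simplify:
  satisfied 2 clause(s); 4 remain; assigned so far: [4]
unit clause [-1] forces x1=F; simplify:
  drop 1 from [1, 3, -2] -> [3, -2]
  satisfied 2 clause(s); 2 remain; assigned so far: [1, 4]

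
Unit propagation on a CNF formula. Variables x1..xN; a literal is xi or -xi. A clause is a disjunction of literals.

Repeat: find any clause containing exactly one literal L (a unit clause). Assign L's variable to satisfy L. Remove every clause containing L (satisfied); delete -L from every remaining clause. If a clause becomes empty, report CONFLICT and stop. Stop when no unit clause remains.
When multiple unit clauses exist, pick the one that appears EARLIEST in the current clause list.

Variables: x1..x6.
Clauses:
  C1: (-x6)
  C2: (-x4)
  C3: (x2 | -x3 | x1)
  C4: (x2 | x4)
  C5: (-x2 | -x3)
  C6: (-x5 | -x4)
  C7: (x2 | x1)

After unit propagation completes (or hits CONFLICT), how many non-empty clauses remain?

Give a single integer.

Answer: 0

Derivation:
unit clause [-6] forces x6=F; simplify:
  satisfied 1 clause(s); 6 remain; assigned so far: [6]
unit clause [-4] forces x4=F; simplify:
  drop 4 from [2, 4] -> [2]
  satisfied 2 clause(s); 4 remain; assigned so far: [4, 6]
unit clause [2] forces x2=T; simplify:
  drop -2 from [-2, -3] -> [-3]
  satisfied 3 clause(s); 1 remain; assigned so far: [2, 4, 6]
unit clause [-3] forces x3=F; simplify:
  satisfied 1 clause(s); 0 remain; assigned so far: [2, 3, 4, 6]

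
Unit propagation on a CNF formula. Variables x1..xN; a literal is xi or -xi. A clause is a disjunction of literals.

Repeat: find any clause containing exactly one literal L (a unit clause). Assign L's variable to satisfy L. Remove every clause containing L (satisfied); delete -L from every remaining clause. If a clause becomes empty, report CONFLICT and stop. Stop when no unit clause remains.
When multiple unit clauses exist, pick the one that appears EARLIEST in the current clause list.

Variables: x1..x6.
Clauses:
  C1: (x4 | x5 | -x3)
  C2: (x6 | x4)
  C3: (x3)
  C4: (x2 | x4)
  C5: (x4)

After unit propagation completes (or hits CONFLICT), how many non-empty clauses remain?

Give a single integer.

unit clause [3] forces x3=T; simplify:
  drop -3 from [4, 5, -3] -> [4, 5]
  satisfied 1 clause(s); 4 remain; assigned so far: [3]
unit clause [4] forces x4=T; simplify:
  satisfied 4 clause(s); 0 remain; assigned so far: [3, 4]

Answer: 0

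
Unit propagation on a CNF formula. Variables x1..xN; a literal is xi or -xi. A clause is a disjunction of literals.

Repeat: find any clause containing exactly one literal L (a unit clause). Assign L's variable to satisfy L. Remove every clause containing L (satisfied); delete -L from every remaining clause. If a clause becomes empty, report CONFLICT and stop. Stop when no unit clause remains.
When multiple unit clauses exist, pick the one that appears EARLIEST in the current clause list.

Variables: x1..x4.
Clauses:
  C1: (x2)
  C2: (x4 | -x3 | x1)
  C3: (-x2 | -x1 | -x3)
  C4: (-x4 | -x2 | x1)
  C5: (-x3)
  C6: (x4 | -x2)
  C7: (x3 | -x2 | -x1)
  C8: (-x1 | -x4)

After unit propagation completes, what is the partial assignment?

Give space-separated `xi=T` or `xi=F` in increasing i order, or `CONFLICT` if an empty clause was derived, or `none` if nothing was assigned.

Answer: CONFLICT

Derivation:
unit clause [2] forces x2=T; simplify:
  drop -2 from [-2, -1, -3] -> [-1, -3]
  drop -2 from [-4, -2, 1] -> [-4, 1]
  drop -2 from [4, -2] -> [4]
  drop -2 from [3, -2, -1] -> [3, -1]
  satisfied 1 clause(s); 7 remain; assigned so far: [2]
unit clause [-3] forces x3=F; simplify:
  drop 3 from [3, -1] -> [-1]
  satisfied 3 clause(s); 4 remain; assigned so far: [2, 3]
unit clause [4] forces x4=T; simplify:
  drop -4 from [-4, 1] -> [1]
  drop -4 from [-1, -4] -> [-1]
  satisfied 1 clause(s); 3 remain; assigned so far: [2, 3, 4]
unit clause [1] forces x1=T; simplify:
  drop -1 from [-1] -> [] (empty!)
  drop -1 from [-1] -> [] (empty!)
  satisfied 1 clause(s); 2 remain; assigned so far: [1, 2, 3, 4]
CONFLICT (empty clause)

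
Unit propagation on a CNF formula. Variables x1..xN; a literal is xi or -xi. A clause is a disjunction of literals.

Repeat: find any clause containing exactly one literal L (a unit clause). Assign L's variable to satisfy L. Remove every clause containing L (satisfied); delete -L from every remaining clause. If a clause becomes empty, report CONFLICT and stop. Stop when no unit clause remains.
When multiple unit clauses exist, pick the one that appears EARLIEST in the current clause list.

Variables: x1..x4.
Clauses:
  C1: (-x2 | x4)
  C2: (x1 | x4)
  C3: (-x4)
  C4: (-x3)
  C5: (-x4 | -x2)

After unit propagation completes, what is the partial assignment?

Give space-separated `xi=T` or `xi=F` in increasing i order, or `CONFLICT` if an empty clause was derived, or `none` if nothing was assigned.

Answer: x1=T x2=F x3=F x4=F

Derivation:
unit clause [-4] forces x4=F; simplify:
  drop 4 from [-2, 4] -> [-2]
  drop 4 from [1, 4] -> [1]
  satisfied 2 clause(s); 3 remain; assigned so far: [4]
unit clause [-2] forces x2=F; simplify:
  satisfied 1 clause(s); 2 remain; assigned so far: [2, 4]
unit clause [1] forces x1=T; simplify:
  satisfied 1 clause(s); 1 remain; assigned so far: [1, 2, 4]
unit clause [-3] forces x3=F; simplify:
  satisfied 1 clause(s); 0 remain; assigned so far: [1, 2, 3, 4]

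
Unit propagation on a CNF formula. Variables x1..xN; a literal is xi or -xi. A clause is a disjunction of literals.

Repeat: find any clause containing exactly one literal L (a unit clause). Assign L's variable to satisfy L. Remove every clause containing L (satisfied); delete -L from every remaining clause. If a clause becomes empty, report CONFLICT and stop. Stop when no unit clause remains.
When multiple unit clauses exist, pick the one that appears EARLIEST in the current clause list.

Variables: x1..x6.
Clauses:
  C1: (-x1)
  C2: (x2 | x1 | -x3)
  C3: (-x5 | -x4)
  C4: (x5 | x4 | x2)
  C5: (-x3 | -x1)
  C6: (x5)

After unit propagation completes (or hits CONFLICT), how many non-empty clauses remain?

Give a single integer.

Answer: 1

Derivation:
unit clause [-1] forces x1=F; simplify:
  drop 1 from [2, 1, -3] -> [2, -3]
  satisfied 2 clause(s); 4 remain; assigned so far: [1]
unit clause [5] forces x5=T; simplify:
  drop -5 from [-5, -4] -> [-4]
  satisfied 2 clause(s); 2 remain; assigned so far: [1, 5]
unit clause [-4] forces x4=F; simplify:
  satisfied 1 clause(s); 1 remain; assigned so far: [1, 4, 5]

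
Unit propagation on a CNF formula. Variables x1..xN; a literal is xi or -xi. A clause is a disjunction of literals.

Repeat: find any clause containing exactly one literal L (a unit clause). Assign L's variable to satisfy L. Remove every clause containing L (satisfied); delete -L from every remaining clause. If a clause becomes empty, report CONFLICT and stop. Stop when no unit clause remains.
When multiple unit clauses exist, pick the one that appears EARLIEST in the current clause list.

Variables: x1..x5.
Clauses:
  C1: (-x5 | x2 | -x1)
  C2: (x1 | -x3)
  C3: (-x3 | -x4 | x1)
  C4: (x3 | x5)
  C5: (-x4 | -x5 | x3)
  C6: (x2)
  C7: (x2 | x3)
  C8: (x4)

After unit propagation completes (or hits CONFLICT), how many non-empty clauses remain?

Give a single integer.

Answer: 4

Derivation:
unit clause [2] forces x2=T; simplify:
  satisfied 3 clause(s); 5 remain; assigned so far: [2]
unit clause [4] forces x4=T; simplify:
  drop -4 from [-3, -4, 1] -> [-3, 1]
  drop -4 from [-4, -5, 3] -> [-5, 3]
  satisfied 1 clause(s); 4 remain; assigned so far: [2, 4]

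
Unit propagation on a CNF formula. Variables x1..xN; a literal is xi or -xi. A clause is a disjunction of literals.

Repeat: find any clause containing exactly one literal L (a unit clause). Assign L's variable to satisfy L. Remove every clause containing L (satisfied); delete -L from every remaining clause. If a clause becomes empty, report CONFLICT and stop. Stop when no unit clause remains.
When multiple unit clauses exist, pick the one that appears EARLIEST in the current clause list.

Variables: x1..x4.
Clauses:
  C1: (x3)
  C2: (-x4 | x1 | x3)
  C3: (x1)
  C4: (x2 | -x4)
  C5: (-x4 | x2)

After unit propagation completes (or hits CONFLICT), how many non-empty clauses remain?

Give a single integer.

Answer: 2

Derivation:
unit clause [3] forces x3=T; simplify:
  satisfied 2 clause(s); 3 remain; assigned so far: [3]
unit clause [1] forces x1=T; simplify:
  satisfied 1 clause(s); 2 remain; assigned so far: [1, 3]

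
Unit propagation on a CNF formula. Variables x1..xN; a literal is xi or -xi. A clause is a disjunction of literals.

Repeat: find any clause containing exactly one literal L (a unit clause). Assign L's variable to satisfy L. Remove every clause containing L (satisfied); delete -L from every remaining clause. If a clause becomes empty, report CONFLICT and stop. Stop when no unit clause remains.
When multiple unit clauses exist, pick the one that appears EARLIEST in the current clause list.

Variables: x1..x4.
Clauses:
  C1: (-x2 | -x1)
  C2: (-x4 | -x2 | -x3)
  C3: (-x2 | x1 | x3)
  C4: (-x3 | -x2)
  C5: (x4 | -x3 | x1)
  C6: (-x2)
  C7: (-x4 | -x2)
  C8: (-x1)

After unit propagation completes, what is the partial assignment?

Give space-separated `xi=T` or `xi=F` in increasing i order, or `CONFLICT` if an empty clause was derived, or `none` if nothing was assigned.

unit clause [-2] forces x2=F; simplify:
  satisfied 6 clause(s); 2 remain; assigned so far: [2]
unit clause [-1] forces x1=F; simplify:
  drop 1 from [4, -3, 1] -> [4, -3]
  satisfied 1 clause(s); 1 remain; assigned so far: [1, 2]

Answer: x1=F x2=F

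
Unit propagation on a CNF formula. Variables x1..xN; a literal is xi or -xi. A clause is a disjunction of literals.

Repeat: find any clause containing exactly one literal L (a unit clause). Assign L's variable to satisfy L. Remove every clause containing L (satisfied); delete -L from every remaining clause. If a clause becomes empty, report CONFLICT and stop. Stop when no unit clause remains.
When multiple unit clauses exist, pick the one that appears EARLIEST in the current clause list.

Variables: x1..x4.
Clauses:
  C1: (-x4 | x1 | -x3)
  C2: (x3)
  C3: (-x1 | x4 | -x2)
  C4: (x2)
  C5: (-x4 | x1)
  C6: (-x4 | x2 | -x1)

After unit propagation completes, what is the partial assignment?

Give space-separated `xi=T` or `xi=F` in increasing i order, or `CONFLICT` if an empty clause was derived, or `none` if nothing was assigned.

Answer: x2=T x3=T

Derivation:
unit clause [3] forces x3=T; simplify:
  drop -3 from [-4, 1, -3] -> [-4, 1]
  satisfied 1 clause(s); 5 remain; assigned so far: [3]
unit clause [2] forces x2=T; simplify:
  drop -2 from [-1, 4, -2] -> [-1, 4]
  satisfied 2 clause(s); 3 remain; assigned so far: [2, 3]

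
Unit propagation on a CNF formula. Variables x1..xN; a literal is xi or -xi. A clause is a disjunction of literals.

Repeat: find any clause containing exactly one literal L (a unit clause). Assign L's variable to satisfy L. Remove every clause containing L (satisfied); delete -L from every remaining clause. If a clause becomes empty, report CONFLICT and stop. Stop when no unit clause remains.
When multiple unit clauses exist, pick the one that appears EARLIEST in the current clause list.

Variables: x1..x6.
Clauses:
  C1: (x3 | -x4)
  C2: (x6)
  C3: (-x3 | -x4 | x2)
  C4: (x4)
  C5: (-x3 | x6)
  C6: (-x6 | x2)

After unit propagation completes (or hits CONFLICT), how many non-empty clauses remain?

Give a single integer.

Answer: 0

Derivation:
unit clause [6] forces x6=T; simplify:
  drop -6 from [-6, 2] -> [2]
  satisfied 2 clause(s); 4 remain; assigned so far: [6]
unit clause [4] forces x4=T; simplify:
  drop -4 from [3, -4] -> [3]
  drop -4 from [-3, -4, 2] -> [-3, 2]
  satisfied 1 clause(s); 3 remain; assigned so far: [4, 6]
unit clause [3] forces x3=T; simplify:
  drop -3 from [-3, 2] -> [2]
  satisfied 1 clause(s); 2 remain; assigned so far: [3, 4, 6]
unit clause [2] forces x2=T; simplify:
  satisfied 2 clause(s); 0 remain; assigned so far: [2, 3, 4, 6]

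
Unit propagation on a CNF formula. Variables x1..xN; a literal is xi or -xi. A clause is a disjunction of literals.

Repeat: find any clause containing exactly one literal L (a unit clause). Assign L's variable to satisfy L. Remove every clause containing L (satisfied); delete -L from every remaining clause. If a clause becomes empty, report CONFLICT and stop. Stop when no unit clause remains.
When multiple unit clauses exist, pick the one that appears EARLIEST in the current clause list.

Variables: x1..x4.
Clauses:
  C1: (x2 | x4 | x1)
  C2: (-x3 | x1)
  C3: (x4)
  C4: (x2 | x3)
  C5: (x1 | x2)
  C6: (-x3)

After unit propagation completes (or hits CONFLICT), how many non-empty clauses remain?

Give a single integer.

unit clause [4] forces x4=T; simplify:
  satisfied 2 clause(s); 4 remain; assigned so far: [4]
unit clause [-3] forces x3=F; simplify:
  drop 3 from [2, 3] -> [2]
  satisfied 2 clause(s); 2 remain; assigned so far: [3, 4]
unit clause [2] forces x2=T; simplify:
  satisfied 2 clause(s); 0 remain; assigned so far: [2, 3, 4]

Answer: 0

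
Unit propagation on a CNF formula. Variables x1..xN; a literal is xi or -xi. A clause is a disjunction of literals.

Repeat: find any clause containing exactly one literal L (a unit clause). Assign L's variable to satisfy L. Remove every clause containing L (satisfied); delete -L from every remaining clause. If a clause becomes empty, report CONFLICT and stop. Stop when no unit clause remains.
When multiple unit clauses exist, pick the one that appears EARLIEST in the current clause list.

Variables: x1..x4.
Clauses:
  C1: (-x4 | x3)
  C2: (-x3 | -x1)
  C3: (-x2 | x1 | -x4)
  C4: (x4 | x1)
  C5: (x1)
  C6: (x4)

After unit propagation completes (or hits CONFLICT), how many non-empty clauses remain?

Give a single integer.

unit clause [1] forces x1=T; simplify:
  drop -1 from [-3, -1] -> [-3]
  satisfied 3 clause(s); 3 remain; assigned so far: [1]
unit clause [-3] forces x3=F; simplify:
  drop 3 from [-4, 3] -> [-4]
  satisfied 1 clause(s); 2 remain; assigned so far: [1, 3]
unit clause [-4] forces x4=F; simplify:
  drop 4 from [4] -> [] (empty!)
  satisfied 1 clause(s); 1 remain; assigned so far: [1, 3, 4]
CONFLICT (empty clause)

Answer: 0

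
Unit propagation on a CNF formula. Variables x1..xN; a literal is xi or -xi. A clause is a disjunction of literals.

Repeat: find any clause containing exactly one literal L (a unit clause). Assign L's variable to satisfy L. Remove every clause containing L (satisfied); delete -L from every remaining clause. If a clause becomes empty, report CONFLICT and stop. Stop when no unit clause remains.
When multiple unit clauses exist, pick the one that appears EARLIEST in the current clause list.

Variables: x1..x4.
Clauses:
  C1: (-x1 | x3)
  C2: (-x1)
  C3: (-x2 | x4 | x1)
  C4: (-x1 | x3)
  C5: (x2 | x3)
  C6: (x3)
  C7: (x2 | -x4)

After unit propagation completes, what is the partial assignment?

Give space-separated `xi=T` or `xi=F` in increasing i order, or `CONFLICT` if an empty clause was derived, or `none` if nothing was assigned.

Answer: x1=F x3=T

Derivation:
unit clause [-1] forces x1=F; simplify:
  drop 1 from [-2, 4, 1] -> [-2, 4]
  satisfied 3 clause(s); 4 remain; assigned so far: [1]
unit clause [3] forces x3=T; simplify:
  satisfied 2 clause(s); 2 remain; assigned so far: [1, 3]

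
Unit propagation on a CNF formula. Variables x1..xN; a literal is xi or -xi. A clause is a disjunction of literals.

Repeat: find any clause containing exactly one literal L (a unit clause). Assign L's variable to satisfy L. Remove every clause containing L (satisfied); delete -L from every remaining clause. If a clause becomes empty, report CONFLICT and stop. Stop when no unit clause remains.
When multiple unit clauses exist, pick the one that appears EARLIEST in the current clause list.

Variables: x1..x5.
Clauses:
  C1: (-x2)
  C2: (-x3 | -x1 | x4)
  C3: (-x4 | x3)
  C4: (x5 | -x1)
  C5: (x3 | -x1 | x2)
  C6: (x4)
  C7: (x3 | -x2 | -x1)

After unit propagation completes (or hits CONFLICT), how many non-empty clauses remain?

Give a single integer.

unit clause [-2] forces x2=F; simplify:
  drop 2 from [3, -1, 2] -> [3, -1]
  satisfied 2 clause(s); 5 remain; assigned so far: [2]
unit clause [4] forces x4=T; simplify:
  drop -4 from [-4, 3] -> [3]
  satisfied 2 clause(s); 3 remain; assigned so far: [2, 4]
unit clause [3] forces x3=T; simplify:
  satisfied 2 clause(s); 1 remain; assigned so far: [2, 3, 4]

Answer: 1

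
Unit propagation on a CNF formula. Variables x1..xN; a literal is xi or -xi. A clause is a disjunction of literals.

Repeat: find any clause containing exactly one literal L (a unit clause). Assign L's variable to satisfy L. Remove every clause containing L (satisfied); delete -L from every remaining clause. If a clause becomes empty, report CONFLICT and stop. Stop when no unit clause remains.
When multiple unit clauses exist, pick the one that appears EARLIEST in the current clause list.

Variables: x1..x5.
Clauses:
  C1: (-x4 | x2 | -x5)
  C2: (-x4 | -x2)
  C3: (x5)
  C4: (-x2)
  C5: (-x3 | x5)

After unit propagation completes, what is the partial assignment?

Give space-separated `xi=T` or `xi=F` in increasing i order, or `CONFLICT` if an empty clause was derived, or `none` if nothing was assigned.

Answer: x2=F x4=F x5=T

Derivation:
unit clause [5] forces x5=T; simplify:
  drop -5 from [-4, 2, -5] -> [-4, 2]
  satisfied 2 clause(s); 3 remain; assigned so far: [5]
unit clause [-2] forces x2=F; simplify:
  drop 2 from [-4, 2] -> [-4]
  satisfied 2 clause(s); 1 remain; assigned so far: [2, 5]
unit clause [-4] forces x4=F; simplify:
  satisfied 1 clause(s); 0 remain; assigned so far: [2, 4, 5]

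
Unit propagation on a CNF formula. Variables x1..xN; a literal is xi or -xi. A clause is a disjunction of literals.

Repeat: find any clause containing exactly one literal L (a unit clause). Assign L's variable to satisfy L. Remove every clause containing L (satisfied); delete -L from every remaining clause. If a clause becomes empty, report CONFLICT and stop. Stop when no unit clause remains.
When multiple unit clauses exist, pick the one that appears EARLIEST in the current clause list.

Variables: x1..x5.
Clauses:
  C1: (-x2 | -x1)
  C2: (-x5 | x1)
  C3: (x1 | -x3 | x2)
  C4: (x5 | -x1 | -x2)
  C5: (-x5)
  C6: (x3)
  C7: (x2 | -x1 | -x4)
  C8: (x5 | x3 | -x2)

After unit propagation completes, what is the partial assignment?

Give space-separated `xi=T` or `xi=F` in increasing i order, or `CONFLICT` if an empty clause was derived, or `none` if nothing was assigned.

unit clause [-5] forces x5=F; simplify:
  drop 5 from [5, -1, -2] -> [-1, -2]
  drop 5 from [5, 3, -2] -> [3, -2]
  satisfied 2 clause(s); 6 remain; assigned so far: [5]
unit clause [3] forces x3=T; simplify:
  drop -3 from [1, -3, 2] -> [1, 2]
  satisfied 2 clause(s); 4 remain; assigned so far: [3, 5]

Answer: x3=T x5=F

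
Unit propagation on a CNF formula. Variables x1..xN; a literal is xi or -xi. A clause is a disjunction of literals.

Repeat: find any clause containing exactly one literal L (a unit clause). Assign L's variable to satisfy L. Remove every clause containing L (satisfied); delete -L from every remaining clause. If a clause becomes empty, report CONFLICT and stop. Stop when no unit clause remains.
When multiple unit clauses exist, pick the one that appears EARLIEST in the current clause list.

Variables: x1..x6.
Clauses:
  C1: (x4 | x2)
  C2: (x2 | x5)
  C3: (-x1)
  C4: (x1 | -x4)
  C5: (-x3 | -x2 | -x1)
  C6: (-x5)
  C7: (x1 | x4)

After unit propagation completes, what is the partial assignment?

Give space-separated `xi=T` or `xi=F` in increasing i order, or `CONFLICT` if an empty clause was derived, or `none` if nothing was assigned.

Answer: CONFLICT

Derivation:
unit clause [-1] forces x1=F; simplify:
  drop 1 from [1, -4] -> [-4]
  drop 1 from [1, 4] -> [4]
  satisfied 2 clause(s); 5 remain; assigned so far: [1]
unit clause [-4] forces x4=F; simplify:
  drop 4 from [4, 2] -> [2]
  drop 4 from [4] -> [] (empty!)
  satisfied 1 clause(s); 4 remain; assigned so far: [1, 4]
CONFLICT (empty clause)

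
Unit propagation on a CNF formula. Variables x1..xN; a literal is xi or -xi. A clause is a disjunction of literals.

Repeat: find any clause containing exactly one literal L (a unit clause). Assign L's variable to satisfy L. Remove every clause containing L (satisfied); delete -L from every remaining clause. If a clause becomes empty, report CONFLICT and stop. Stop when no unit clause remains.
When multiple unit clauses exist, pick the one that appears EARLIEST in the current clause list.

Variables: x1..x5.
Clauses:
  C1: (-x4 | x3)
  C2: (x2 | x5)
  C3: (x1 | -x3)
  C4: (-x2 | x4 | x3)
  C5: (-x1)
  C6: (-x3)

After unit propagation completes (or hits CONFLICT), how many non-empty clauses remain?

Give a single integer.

Answer: 0

Derivation:
unit clause [-1] forces x1=F; simplify:
  drop 1 from [1, -3] -> [-3]
  satisfied 1 clause(s); 5 remain; assigned so far: [1]
unit clause [-3] forces x3=F; simplify:
  drop 3 from [-4, 3] -> [-4]
  drop 3 from [-2, 4, 3] -> [-2, 4]
  satisfied 2 clause(s); 3 remain; assigned so far: [1, 3]
unit clause [-4] forces x4=F; simplify:
  drop 4 from [-2, 4] -> [-2]
  satisfied 1 clause(s); 2 remain; assigned so far: [1, 3, 4]
unit clause [-2] forces x2=F; simplify:
  drop 2 from [2, 5] -> [5]
  satisfied 1 clause(s); 1 remain; assigned so far: [1, 2, 3, 4]
unit clause [5] forces x5=T; simplify:
  satisfied 1 clause(s); 0 remain; assigned so far: [1, 2, 3, 4, 5]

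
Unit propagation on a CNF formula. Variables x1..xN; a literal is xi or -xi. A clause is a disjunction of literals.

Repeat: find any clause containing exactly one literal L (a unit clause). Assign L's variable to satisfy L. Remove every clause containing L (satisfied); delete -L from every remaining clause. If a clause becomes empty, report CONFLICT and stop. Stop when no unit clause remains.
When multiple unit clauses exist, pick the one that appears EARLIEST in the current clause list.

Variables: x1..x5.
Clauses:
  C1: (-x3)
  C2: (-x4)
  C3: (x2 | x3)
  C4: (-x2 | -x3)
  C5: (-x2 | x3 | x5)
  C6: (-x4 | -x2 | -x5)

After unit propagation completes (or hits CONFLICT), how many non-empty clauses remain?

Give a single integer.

unit clause [-3] forces x3=F; simplify:
  drop 3 from [2, 3] -> [2]
  drop 3 from [-2, 3, 5] -> [-2, 5]
  satisfied 2 clause(s); 4 remain; assigned so far: [3]
unit clause [-4] forces x4=F; simplify:
  satisfied 2 clause(s); 2 remain; assigned so far: [3, 4]
unit clause [2] forces x2=T; simplify:
  drop -2 from [-2, 5] -> [5]
  satisfied 1 clause(s); 1 remain; assigned so far: [2, 3, 4]
unit clause [5] forces x5=T; simplify:
  satisfied 1 clause(s); 0 remain; assigned so far: [2, 3, 4, 5]

Answer: 0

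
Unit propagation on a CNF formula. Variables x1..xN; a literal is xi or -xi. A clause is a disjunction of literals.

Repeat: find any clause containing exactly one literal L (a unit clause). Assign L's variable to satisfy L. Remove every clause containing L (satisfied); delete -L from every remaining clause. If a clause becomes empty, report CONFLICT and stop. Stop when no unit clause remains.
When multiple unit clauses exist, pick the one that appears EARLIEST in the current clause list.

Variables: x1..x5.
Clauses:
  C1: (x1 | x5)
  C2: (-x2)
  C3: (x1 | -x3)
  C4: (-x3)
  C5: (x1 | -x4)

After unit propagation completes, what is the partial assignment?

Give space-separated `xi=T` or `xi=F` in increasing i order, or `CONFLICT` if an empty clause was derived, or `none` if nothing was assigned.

unit clause [-2] forces x2=F; simplify:
  satisfied 1 clause(s); 4 remain; assigned so far: [2]
unit clause [-3] forces x3=F; simplify:
  satisfied 2 clause(s); 2 remain; assigned so far: [2, 3]

Answer: x2=F x3=F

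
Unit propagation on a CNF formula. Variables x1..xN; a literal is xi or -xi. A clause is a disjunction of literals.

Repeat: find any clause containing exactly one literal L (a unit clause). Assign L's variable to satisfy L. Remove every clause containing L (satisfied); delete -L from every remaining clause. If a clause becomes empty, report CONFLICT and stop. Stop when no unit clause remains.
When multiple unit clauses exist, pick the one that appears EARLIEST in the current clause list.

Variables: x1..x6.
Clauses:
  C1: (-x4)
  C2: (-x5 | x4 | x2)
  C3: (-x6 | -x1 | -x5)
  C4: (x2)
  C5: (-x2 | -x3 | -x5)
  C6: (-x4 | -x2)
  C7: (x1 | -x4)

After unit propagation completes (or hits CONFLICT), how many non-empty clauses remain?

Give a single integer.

unit clause [-4] forces x4=F; simplify:
  drop 4 from [-5, 4, 2] -> [-5, 2]
  satisfied 3 clause(s); 4 remain; assigned so far: [4]
unit clause [2] forces x2=T; simplify:
  drop -2 from [-2, -3, -5] -> [-3, -5]
  satisfied 2 clause(s); 2 remain; assigned so far: [2, 4]

Answer: 2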